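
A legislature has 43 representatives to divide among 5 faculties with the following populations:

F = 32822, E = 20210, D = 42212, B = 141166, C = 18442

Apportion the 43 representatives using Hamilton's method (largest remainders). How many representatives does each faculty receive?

F=6, E=3, D=7, B=24, C=3

The standard divisor is 254852/43 ≈ 5926.791.
Standard quotas: F 5.5379, E 3.4099, D 7.1222, B 23.8183, C 3.1116.
Lower quotas: F 5, E 3, D 7, B 23, C 3 (sum 41, leaving 2 seats).
Remainders in descending order: B 0.8183, F 0.5379, E 0.4099, D 0.1222, C 0.1116.
Largest remainders: B, F receive the extra seats.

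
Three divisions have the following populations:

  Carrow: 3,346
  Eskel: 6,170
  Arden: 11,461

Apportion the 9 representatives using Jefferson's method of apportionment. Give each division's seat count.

Carrow: 1, Eskel: 3, Arden: 5

Standard divisor 20977/9 ≈ 2330.778; standard quotas: Carrow 1.436, Eskel 2.647, Arden 4.917.
Rounding down gives 1, 2, 4 = 7 seats, so the divisor must be adjusted.
With modified divisor 2000: modified quotas Carrow 1.673, Eskel 3.085, Arden 5.731.
Rounding down: Carrow 1, Eskel 3, Arden 5 (total 9).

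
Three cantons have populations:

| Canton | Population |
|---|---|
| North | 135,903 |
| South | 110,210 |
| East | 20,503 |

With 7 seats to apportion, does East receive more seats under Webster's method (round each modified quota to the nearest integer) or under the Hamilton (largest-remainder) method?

Webster: North 3, South 3, East 1.
Hamilton: North 4, South 3, East 0.
East gets 1 under Webster and 0 under Hamilton.

Webster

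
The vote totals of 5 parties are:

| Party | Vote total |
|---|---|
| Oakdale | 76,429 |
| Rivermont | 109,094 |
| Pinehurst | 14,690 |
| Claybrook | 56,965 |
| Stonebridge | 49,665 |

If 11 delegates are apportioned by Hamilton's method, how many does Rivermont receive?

4

The standard divisor is 306843/11 ≈ 27894.818.
Standard quotas: Oakdale 2.7399, Rivermont 3.9109, Pinehurst 0.5266, Claybrook 2.0421, Stonebridge 1.7804.
Lower quotas: Oakdale 2, Rivermont 3, Pinehurst 0, Claybrook 2, Stonebridge 1 (sum 8, leaving 3 seats).
Remainders in descending order: Rivermont 0.9109, Stonebridge 0.7804, Oakdale 0.7399, Pinehurst 0.5266, Claybrook 0.0421.
Largest remainders: Rivermont, Stonebridge, Oakdale receive the extra seats.
Rivermont receives 4.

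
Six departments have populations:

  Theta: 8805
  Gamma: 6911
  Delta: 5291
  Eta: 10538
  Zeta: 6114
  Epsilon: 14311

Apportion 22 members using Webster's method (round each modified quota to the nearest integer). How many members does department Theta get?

4

Standard divisor 51970/22 ≈ 2362.273; standard quotas: Theta 3.727, Gamma 2.926, Delta 2.240, Eta 4.461, Zeta 2.588, Epsilon 6.058.
Rounding to the nearest integer gives Theta 4, Gamma 3, Delta 2, Eta 4, Zeta 3, Epsilon 6 — total 22, matching the house size, so no adjustment is needed.
Theta receives 4.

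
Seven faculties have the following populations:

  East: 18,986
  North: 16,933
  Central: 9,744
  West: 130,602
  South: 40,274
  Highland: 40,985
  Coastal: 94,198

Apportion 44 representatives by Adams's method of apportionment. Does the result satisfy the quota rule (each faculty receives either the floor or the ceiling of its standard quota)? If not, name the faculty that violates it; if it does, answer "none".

none

Standard quotas: East 2.375, North 2.118, Central 1.219, West 16.338, South 5.038, Highland 5.127, Coastal 11.784.
Adams allocation: East 3, North 2, Central 2, West 16, South 5, Highland 5, Coastal 11.
Every allocation lies between the lower and upper quota.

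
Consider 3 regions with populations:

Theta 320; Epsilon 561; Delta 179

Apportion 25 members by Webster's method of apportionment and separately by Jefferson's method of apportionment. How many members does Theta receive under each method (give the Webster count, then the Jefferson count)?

8 and 7

Webster: Theta 8, Epsilon 13, Delta 4.
Jefferson: Theta 7, Epsilon 14, Delta 4.
Theta gets 8 under Webster and 7 under Jefferson.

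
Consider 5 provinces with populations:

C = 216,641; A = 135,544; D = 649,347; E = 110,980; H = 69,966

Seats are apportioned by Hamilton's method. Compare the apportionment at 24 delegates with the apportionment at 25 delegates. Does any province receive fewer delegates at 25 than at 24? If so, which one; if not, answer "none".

H

At 24 seats: C 4, A 3, D 13, E 2, H 2.
At 25 seats: C 5, A 3, D 14, E 2, H 1.
H drops from 2 to 1.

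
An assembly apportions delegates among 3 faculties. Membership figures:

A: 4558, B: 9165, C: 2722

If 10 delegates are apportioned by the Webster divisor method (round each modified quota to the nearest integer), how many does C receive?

Standard divisor 16445/10 ≈ 1644.5; standard quotas: A 2.772, B 5.573, C 1.655.
Rounding to the nearest integer gives 3, 6, 2 = 11 seats, so the divisor must be adjusted.
With modified divisor 1700: modified quotas A 2.681, B 5.391, C 1.601.
Rounding to the nearest integer: A 3, B 5, C 2 (total 10).
C receives 2.

2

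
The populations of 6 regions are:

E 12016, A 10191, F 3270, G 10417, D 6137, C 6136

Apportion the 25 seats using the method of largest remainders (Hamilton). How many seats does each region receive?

Standard divisor: 48167 ÷ 25 ≈ 1926.68.
Standard quotas: E 6.2366, A 5.2894, F 1.6972, G 5.4067, D 3.1853, C 3.1848.
Lower quotas: E 6, A 5, F 1, G 5, D 3, C 3 (sum 23, leaving 2 seats).
Remainders in descending order: F 0.6972, G 0.4067, A 0.2894, E 0.2366, D 0.1853, C 0.1848.
Largest remainders: F, G receive the extra seats.

E=6, A=5, F=2, G=6, D=3, C=3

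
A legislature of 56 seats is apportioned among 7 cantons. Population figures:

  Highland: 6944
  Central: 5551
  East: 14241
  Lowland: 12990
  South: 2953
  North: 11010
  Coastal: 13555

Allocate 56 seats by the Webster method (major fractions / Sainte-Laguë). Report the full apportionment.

Standard divisor 67244/56 ≈ 1200.786; standard quotas: Highland 5.783, Central 4.623, East 11.860, Lowland 10.818, South 2.459, North 9.169, Coastal 11.288.
Rounding to the nearest integer gives Highland 6, Central 5, East 12, Lowland 11, South 2, North 9, Coastal 11 — total 56, matching the house size, so no adjustment is needed.

Highland: 6, Central: 5, East: 12, Lowland: 11, South: 2, North: 9, Coastal: 11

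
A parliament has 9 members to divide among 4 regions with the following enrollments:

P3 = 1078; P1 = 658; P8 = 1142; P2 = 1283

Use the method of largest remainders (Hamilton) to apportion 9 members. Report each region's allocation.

P3 2; P1 1; P8 3; P2 3

Total 4161; standard divisor 4161/9 ≈ 462.333.
Standard quotas: P3 2.332, P1 1.423, P8 2.470, P2 2.775.
Lower quotas: P3 2, P1 1, P8 2, P2 2 (sum 7, leaving 2 seats).
Remainders in descending order: P2 0.775, P8 0.470, P1 0.423, P3 0.332.
The surplus seats go to P2, P8.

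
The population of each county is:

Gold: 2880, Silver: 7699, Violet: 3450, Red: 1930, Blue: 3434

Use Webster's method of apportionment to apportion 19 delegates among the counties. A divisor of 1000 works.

Gold 3; Silver 8; Violet 3; Red 2; Blue 3

With modified divisor 1000: modified quotas Gold 2.880, Silver 7.699, Violet 3.450, Red 1.930, Blue 3.434.
Rounding to the nearest integer: Gold 3, Silver 8, Violet 3, Red 2, Blue 3 (total 19).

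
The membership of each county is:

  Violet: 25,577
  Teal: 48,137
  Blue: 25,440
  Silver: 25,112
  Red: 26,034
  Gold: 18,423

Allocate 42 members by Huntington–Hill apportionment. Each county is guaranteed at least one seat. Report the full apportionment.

With divisor 3982: modified quotas Violet 6.423, Teal 12.089, Blue 6.389, Silver 6.306, Red 6.538, Gold 4.627.
Geometric-mean thresholds: Violet √(6·7)=6.481, Teal √(12·13)=12.490, Blue √(6·7)=6.481, Silver √(6·7)=6.481, Red √(6·7)=6.481, Gold √(4·5)=4.472.
Each quota rounded against its threshold gives Violet 6, Teal 12, Blue 6, Silver 6, Red 7, Gold 5 (total 42).

Violet: 6, Teal: 12, Blue: 6, Silver: 6, Red: 7, Gold: 5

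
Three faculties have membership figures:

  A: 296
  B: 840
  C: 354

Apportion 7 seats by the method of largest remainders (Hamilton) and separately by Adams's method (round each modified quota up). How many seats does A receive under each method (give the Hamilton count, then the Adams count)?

Hamilton: A 1, B 4, C 2.
Adams: A 2, B 3, C 2.
A gets 1 under Hamilton and 2 under Adams.

1 and 2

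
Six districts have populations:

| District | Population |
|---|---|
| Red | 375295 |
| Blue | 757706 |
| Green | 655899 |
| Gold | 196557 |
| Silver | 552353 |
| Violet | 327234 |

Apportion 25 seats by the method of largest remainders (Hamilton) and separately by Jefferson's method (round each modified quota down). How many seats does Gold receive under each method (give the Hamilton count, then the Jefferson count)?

Hamilton: Red 3, Blue 6, Green 6, Gold 2, Silver 5, Violet 3.
Jefferson: Red 3, Blue 7, Green 6, Gold 1, Silver 5, Violet 3.
Gold gets 2 under Hamilton and 1 under Jefferson.

2 and 1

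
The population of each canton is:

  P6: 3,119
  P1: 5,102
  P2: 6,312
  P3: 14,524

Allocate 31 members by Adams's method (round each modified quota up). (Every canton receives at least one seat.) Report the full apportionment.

Standard divisor 29057/31 ≈ 937.323; standard quotas: P6 3.328, P1 5.443, P2 6.734, P3 15.495.
Rounding up gives 4, 6, 7, 16 = 33 seats, so the divisor must be adjusted.
With modified divisor 1030: modified quotas P6 3.028, P1 4.953, P2 6.128, P3 14.101.
Rounding up: P6 4, P1 5, P2 7, P3 15 (total 31).

P6 4, P1 5, P2 7, P3 15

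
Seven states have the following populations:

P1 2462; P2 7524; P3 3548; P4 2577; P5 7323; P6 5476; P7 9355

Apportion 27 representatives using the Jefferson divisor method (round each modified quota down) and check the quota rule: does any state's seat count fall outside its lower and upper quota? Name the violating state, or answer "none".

Standard quotas: P1 1.737, P2 5.309, P3 2.503, P4 1.818, P5 5.167, P6 3.864, P7 6.601.
Jefferson allocation: P1 1, P2 6, P3 2, P4 2, P5 5, P6 4, P7 7.
Every allocation lies between the lower and upper quota.

none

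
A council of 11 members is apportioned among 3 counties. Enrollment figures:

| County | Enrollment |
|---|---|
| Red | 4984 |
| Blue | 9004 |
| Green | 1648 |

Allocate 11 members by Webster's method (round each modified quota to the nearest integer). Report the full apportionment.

Standard divisor 15636/11 ≈ 1421.455; standard quotas: Red 3.506, Blue 6.334, Green 1.159.
Rounding to the nearest integer gives Red 4, Blue 6, Green 1 — total 11, matching the house size, so no adjustment is needed.

Red: 4, Blue: 6, Green: 1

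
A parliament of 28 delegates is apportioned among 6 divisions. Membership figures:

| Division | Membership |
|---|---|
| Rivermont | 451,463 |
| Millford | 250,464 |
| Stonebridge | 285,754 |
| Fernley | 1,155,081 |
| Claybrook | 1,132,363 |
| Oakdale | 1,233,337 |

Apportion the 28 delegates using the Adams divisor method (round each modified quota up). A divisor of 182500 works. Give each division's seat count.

Rivermont=3; Millford=2; Stonebridge=2; Fernley=7; Claybrook=7; Oakdale=7

With modified divisor 182500: modified quotas Rivermont 2.474, Millford 1.372, Stonebridge 1.566, Fernley 6.329, Claybrook 6.205, Oakdale 6.758.
Rounding up: Rivermont 3, Millford 2, Stonebridge 2, Fernley 7, Claybrook 7, Oakdale 7 (total 28).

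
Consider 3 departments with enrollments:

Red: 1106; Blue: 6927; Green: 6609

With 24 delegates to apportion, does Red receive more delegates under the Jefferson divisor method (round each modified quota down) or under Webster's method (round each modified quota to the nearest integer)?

Jefferson: Red 1, Blue 12, Green 11.
Webster: Red 2, Blue 11, Green 11.
Red gets 1 under Jefferson and 2 under Webster.

Webster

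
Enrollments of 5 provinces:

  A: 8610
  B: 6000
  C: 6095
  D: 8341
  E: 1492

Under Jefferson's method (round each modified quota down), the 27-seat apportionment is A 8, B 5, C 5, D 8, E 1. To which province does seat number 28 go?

C

Priority for the next seat is population ÷ (current seats + 1).
Priorities: A 956.667, B 1000.000, C 1015.833, D 926.778, E 746.000.
Highest priority: C.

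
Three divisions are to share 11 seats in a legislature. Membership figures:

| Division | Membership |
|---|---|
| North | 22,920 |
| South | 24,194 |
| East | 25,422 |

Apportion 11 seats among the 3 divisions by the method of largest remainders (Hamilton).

The standard divisor is 72536/11 ≈ 6594.182.
Standard quotas: North 3.4758, South 3.6690, East 3.8552.
Lower quotas: North 3, South 3, East 3 (sum 9, leaving 2 seats).
Remainders in descending order: East 0.8552, South 0.6690, North 0.4758.
The surplus seats go to East, South.

North 3, South 4, East 4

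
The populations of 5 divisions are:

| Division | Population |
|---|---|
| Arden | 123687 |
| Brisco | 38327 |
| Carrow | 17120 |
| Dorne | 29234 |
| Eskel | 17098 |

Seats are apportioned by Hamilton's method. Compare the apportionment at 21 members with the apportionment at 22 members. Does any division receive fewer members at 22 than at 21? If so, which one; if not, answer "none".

At 21 seats: Arden 11, Brisco 3, Carrow 2, Dorne 3, Eskel 2.
At 22 seats: Arden 12, Brisco 4, Carrow 2, Dorne 3, Eskel 1.
Eskel drops from 2 to 1.

Eskel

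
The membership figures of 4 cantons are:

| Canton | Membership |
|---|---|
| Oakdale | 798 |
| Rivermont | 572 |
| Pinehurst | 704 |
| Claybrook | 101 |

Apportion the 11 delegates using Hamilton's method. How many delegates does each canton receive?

Oakdale 4, Rivermont 3, Pinehurst 4, Claybrook 0

Total 2175; standard divisor 2175/11 ≈ 197.727.
Standard quotas: Oakdale 4.036, Rivermont 2.893, Pinehurst 3.560, Claybrook 0.511.
Lower quotas: Oakdale 4, Rivermont 2, Pinehurst 3, Claybrook 0 (sum 9, leaving 2 seats).
Remainders in descending order: Rivermont 0.893, Pinehurst 0.560, Claybrook 0.511, Oakdale 0.036.
The surplus seats go to Rivermont, Pinehurst.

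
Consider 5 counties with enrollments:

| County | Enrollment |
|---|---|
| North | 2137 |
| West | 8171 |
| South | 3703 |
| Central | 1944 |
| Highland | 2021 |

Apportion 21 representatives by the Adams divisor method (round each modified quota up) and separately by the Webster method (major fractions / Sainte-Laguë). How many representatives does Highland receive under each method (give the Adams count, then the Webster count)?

3 and 2

Adams: North 3, West 9, South 4, Central 2, Highland 3.
Webster: North 3, West 10, South 4, Central 2, Highland 2.
Highland gets 3 under Adams and 2 under Webster.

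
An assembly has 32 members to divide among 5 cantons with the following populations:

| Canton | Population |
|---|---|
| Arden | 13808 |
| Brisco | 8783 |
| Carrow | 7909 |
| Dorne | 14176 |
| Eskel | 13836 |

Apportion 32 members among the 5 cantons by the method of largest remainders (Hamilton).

The standard divisor is 58512/32 ≈ 1828.5.
Standard quotas: Arden 7.5515, Brisco 4.8034, Carrow 4.3254, Dorne 7.7528, Eskel 7.5669.
Lower quotas: Arden 7, Brisco 4, Carrow 4, Dorne 7, Eskel 7 (sum 29, leaving 3 seats).
Remainders in descending order: Brisco 0.8034, Dorne 0.7528, Eskel 0.5669, Arden 0.5515, Carrow 0.3254.
Largest remainders: Brisco, Dorne, Eskel receive the extra seats.

Arden=7, Brisco=5, Carrow=4, Dorne=8, Eskel=8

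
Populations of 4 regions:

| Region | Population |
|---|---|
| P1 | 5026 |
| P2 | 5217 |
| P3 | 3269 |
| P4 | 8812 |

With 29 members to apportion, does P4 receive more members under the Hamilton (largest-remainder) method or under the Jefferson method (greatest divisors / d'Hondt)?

Hamilton: P1 7, P2 7, P3 4, P4 11.
Jefferson: P1 6, P2 7, P3 4, P4 12.
P4 gets 11 under Hamilton and 12 under Jefferson.

Jefferson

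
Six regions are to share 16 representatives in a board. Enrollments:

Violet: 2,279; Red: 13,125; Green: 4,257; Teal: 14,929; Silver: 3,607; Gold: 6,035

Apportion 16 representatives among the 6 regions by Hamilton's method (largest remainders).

Violet 1, Red 5, Green 2, Teal 5, Silver 1, Gold 2

Standard divisor: 44232 ÷ 16 ≈ 2764.5.
Standard quotas: Violet 0.8244, Red 4.7477, Green 1.5399, Teal 5.4003, Silver 1.3048, Gold 2.1830.
Lower quotas: Violet 0, Red 4, Green 1, Teal 5, Silver 1, Gold 2 (sum 13, leaving 3 seats).
Remainders in descending order: Violet 0.8244, Red 0.7477, Green 0.5399, Teal 0.4003, Silver 0.3048, Gold 0.1830.
Largest remainders: Violet, Red, Green receive the extra seats.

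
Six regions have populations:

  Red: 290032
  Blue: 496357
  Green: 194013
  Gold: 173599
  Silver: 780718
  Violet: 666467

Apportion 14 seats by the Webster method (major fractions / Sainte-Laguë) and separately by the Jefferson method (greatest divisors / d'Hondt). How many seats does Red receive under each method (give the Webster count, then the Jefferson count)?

Webster: Red 2, Blue 3, Green 1, Gold 1, Silver 4, Violet 3.
Jefferson: Red 1, Blue 3, Green 1, Gold 1, Silver 4, Violet 4.
Red gets 2 under Webster and 1 under Jefferson.

2 and 1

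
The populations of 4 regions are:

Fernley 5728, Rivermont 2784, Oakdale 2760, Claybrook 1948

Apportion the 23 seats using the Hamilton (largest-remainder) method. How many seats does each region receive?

Fernley 10, Rivermont 5, Oakdale 5, Claybrook 3

Total 13220; standard divisor 13220/23 ≈ 574.783.
Standard quotas: Fernley 9.9655, Rivermont 4.8436, Oakdale 4.8018, Claybrook 3.3891.
Lower quotas: Fernley 9, Rivermont 4, Oakdale 4, Claybrook 3 (sum 20, leaving 3 seats).
Remainders in descending order: Fernley 0.9655, Rivermont 0.8436, Oakdale 0.8018, Claybrook 0.3891.
Largest remainders: Fernley, Rivermont, Oakdale receive the extra seats.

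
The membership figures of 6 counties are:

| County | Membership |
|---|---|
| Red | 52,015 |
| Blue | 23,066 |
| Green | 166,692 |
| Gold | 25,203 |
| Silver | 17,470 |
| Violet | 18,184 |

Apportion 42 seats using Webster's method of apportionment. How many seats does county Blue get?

3

Standard divisor 302630/42 ≈ 7205.476; standard quotas: Red 7.219, Blue 3.201, Green 23.134, Gold 3.498, Silver 2.425, Violet 2.524.
Rounding to the nearest integer gives 7, 3, 23, 3, 2, 3 = 41 seats, so the divisor must be adjusted.
With modified divisor 7100: modified quotas Red 7.326, Blue 3.249, Green 23.478, Gold 3.550, Silver 2.461, Violet 2.561.
Rounding to the nearest integer: Red 7, Blue 3, Green 23, Gold 4, Silver 2, Violet 3 (total 42).
Blue receives 3.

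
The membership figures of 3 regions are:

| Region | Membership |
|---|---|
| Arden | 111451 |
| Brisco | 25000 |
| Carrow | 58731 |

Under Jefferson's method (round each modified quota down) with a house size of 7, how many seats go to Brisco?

Standard divisor 195182/7 ≈ 27883.143; standard quotas: Arden 3.997, Brisco 0.897, Carrow 2.106.
Rounding down gives 3, 0, 2 = 5 seats, so the divisor must be adjusted.
With modified divisor 23600: modified quotas Arden 4.723, Brisco 1.059, Carrow 2.489.
Rounding down: Arden 4, Brisco 1, Carrow 2 (total 7).
Brisco receives 1.

1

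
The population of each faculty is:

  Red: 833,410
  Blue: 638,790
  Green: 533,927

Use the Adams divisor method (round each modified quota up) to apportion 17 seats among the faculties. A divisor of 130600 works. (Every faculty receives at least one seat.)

Red 7; Blue 5; Green 5

With modified divisor 130600: modified quotas Red 6.381, Blue 4.891, Green 4.088.
Rounding up: Red 7, Blue 5, Green 5 (total 17).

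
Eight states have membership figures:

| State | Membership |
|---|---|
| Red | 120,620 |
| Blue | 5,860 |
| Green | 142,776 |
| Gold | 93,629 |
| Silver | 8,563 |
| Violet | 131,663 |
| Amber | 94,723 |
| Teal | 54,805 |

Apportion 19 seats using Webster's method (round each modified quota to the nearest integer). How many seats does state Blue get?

0

Standard divisor 652639/19 ≈ 34349.421; standard quotas: Red 3.512, Blue 0.171, Green 4.157, Gold 2.726, Silver 0.249, Violet 3.833, Amber 2.758, Teal 1.596.
Rounding to the nearest integer gives 4, 0, 4, 3, 0, 4, 3, 2 = 20 seats, so the divisor must be adjusted.
With modified divisor 35500: modified quotas Red 3.398, Blue 0.165, Green 4.022, Gold 2.637, Silver 0.241, Violet 3.709, Amber 2.668, Teal 1.544.
Rounding to the nearest integer: Red 3, Blue 0, Green 4, Gold 3, Silver 0, Violet 4, Amber 3, Teal 2 (total 19).
Blue receives 0.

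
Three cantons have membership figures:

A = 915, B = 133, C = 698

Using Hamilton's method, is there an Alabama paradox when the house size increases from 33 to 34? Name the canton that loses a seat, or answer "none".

At 33 seats: A 17, B 3, C 13.
At 34 seats: A 18, B 2, C 14.
B drops from 3 to 2.

B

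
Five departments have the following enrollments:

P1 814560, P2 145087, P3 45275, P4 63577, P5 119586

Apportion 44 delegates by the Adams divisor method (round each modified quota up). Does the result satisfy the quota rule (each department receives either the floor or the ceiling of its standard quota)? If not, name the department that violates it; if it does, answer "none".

P1

Standard quotas: P1 30.167, P2 5.373, P3 1.677, P4 2.355, P5 4.429.
Adams allocation: P1 29, P2 5, P3 2, P4 3, P5 5.
P1 has quota 30.167 (lower 30, upper 31) but receives 29 — outside the quota interval.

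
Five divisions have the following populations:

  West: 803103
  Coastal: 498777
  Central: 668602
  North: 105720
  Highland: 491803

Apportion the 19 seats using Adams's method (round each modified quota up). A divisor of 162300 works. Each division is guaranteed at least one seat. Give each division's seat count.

West=5; Coastal=4; Central=5; North=1; Highland=4

With modified divisor 162300: modified quotas West 4.948, Coastal 3.073, Central 4.120, North 0.651, Highland 3.030.
Rounding up: West 5, Coastal 4, Central 5, North 1, Highland 4 (total 19).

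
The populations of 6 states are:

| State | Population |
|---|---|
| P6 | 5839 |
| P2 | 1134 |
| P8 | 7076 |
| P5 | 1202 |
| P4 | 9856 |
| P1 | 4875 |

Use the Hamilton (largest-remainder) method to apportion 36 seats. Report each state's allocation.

Standard divisor: 29982 ÷ 36 ≈ 832.833.
Standard quotas: P6 7.0110, P2 1.3616, P8 8.4963, P5 1.4433, P4 11.8343, P1 5.8535.
Lower quotas: P6 7, P2 1, P8 8, P5 1, P4 11, P1 5 (sum 33, leaving 3 seats).
Remainders in descending order: P1 0.8535, P4 0.8343, P8 0.4963, P5 0.4433, P2 0.3616, P6 0.0110.
Largest remainders: P1, P4, P8 receive the extra seats.

P6=7, P2=1, P8=9, P5=1, P4=12, P1=6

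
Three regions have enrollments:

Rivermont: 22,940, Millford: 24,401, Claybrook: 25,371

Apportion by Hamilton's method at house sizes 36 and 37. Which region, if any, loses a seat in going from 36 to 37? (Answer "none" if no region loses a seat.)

At 36 seats: Rivermont 11, Millford 12, Claybrook 13.
At 37 seats: Rivermont 12, Millford 12, Claybrook 13.
No region's allocation decreased.

none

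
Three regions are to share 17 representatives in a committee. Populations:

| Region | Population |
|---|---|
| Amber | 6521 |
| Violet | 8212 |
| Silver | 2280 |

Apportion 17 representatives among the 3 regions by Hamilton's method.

Amber: 7, Violet: 8, Silver: 2

Standard divisor: 17013 ÷ 17 ≈ 1000.765.
Standard quotas: Amber 6.5160, Violet 8.2057, Silver 2.2783.
Lower quotas: Amber 6, Violet 8, Silver 2 (sum 16, leaving 1 seat).
Remainders in descending order: Amber 0.5160, Silver 0.2783, Violet 0.2057.
The surplus seat goes to Amber.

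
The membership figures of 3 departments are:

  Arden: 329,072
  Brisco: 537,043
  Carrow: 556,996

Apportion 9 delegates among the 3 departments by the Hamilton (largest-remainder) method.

Arden=2, Brisco=3, Carrow=4

Standard divisor: 1423111 ÷ 9 ≈ 158123.444.
Standard quotas: Arden 2.0811, Brisco 3.3964, Carrow 3.5225.
Lower quotas: Arden 2, Brisco 3, Carrow 3 (sum 8, leaving 1 seat).
Remainders in descending order: Carrow 0.5225, Brisco 0.3964, Arden 0.0811.
The surplus seat goes to Carrow.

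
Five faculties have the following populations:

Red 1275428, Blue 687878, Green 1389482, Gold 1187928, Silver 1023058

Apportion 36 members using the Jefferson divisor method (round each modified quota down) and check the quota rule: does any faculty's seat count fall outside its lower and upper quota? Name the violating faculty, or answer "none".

none

Standard quotas: Red 8.253, Blue 4.451, Green 8.991, Gold 7.686, Silver 6.620.
Jefferson allocation: Red 8, Blue 4, Green 9, Gold 8, Silver 7.
Every allocation lies between the lower and upper quota.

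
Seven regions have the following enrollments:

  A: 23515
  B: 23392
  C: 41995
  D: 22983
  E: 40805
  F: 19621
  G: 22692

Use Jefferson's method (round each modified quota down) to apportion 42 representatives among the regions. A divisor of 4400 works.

A 5; B 5; C 9; D 5; E 9; F 4; G 5

With modified divisor 4400: modified quotas A 5.344, B 5.316, C 9.544, D 5.223, E 9.274, F 4.459, G 5.157.
Rounding down: A 5, B 5, C 9, D 5, E 9, F 4, G 5 (total 42).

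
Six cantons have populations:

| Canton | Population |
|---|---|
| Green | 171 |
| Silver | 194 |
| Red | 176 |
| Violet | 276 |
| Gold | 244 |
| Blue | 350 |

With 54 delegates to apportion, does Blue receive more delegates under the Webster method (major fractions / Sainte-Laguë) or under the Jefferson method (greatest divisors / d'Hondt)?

Webster: Green 7, Silver 7, Red 7, Violet 11, Gold 9, Blue 13.
Jefferson: Green 6, Silver 7, Red 7, Violet 11, Gold 9, Blue 14.
Blue gets 13 under Webster and 14 under Jefferson.

Jefferson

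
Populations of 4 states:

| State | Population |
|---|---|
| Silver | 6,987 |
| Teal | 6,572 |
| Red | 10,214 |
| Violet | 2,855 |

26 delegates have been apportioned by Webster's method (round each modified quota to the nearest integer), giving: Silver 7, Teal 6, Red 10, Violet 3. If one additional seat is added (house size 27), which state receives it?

Priority for the next seat is population ÷ (current seats + 0.5).
Priorities: Silver 931.600, Teal 1011.077, Red 972.762, Violet 815.714.
Highest priority: Teal.

Teal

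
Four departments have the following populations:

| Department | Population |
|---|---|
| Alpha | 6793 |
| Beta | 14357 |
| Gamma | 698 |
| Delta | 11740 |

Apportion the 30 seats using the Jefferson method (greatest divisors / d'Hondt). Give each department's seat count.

Standard divisor 33588/30 ≈ 1119.6; standard quotas: Alpha 6.067, Beta 12.823, Gamma 0.623, Delta 10.486.
Rounding down gives 6, 12, 0, 10 = 28 seats, so the divisor must be adjusted.
With modified divisor 1050: modified quotas Alpha 6.470, Beta 13.673, Gamma 0.665, Delta 11.181.
Rounding down: Alpha 6, Beta 13, Gamma 0, Delta 11 (total 30).

Alpha 6, Beta 13, Gamma 0, Delta 11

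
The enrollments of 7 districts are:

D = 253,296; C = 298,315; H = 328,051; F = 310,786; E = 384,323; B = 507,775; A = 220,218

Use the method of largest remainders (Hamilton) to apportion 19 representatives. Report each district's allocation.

D 2; C 2; H 3; F 3; E 3; B 4; A 2

Standard divisor: 2302764 ÷ 19 ≈ 121198.105.
Standard quotas: D 2.0899, C 2.4614, H 2.7067, F 2.5643, E 3.1710, B 4.1896, A 1.8170.
Lower quotas: D 2, C 2, H 2, F 2, E 3, B 4, A 1 (sum 16, leaving 3 seats).
Remainders in descending order: A 0.8170, H 0.7067, F 0.5643, C 0.4614, B 0.1896, E 0.1710, D 0.0899.
The surplus seats go to A, H, F.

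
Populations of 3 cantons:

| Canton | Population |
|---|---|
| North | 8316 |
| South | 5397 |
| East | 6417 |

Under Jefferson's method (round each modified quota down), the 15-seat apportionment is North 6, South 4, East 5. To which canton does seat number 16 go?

Priority for the next seat is population ÷ (current seats + 1).
Priorities: North 1188.000, South 1079.400, East 1069.500.
Highest priority: North.

North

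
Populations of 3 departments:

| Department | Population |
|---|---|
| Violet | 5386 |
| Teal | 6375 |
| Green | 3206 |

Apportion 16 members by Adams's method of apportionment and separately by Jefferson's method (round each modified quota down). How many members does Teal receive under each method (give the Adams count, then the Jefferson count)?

6 and 7

Adams: Violet 6, Teal 6, Green 4.
Jefferson: Violet 6, Teal 7, Green 3.
Teal gets 6 under Adams and 7 under Jefferson.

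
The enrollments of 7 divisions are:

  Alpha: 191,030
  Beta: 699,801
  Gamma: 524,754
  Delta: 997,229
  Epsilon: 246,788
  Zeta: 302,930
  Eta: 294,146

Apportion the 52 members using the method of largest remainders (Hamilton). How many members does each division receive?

Standard divisor: 3256678 ÷ 52 ≈ 62628.423.
Standard quotas: Alpha 3.0502, Beta 11.1739, Gamma 8.3788, Delta 15.9229, Epsilon 3.9405, Zeta 4.8369, Eta 4.6967.
Lower quotas: Alpha 3, Beta 11, Gamma 8, Delta 15, Epsilon 3, Zeta 4, Eta 4 (sum 48, leaving 4 seats).
Remainders in descending order: Epsilon 0.9405, Delta 0.9229, Zeta 0.8369, Eta 0.6967, Gamma 0.3788, Beta 0.1739, Alpha 0.0502.
Largest remainders: Epsilon, Delta, Zeta, Eta receive the extra seats.

Alpha 3; Beta 11; Gamma 8; Delta 16; Epsilon 4; Zeta 5; Eta 5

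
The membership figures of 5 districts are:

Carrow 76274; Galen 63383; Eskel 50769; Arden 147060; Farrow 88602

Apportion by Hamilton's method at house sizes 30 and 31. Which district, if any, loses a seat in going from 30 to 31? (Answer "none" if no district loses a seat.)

none

At 30 seats: Carrow 5, Galen 5, Eskel 4, Arden 10, Farrow 6.
At 31 seats: Carrow 5, Galen 5, Eskel 4, Arden 11, Farrow 6.
No district's allocation decreased.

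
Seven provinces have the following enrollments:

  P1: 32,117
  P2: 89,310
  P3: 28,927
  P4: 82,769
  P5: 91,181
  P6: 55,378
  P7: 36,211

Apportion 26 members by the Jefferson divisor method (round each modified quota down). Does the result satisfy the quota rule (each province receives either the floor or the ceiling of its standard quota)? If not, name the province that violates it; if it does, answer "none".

Standard quotas: P1 2.008, P2 5.583, P3 1.808, P4 5.174, P5 5.700, P6 3.462, P7 2.264.
Jefferson allocation: P1 2, P2 6, P3 2, P4 5, P5 6, P6 3, P7 2.
Every allocation lies between the lower and upper quota.

none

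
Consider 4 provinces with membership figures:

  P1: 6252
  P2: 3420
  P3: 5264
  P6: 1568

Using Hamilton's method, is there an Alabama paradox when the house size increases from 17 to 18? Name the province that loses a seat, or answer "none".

At 17 seats: P1 6, P2 4, P3 5, P6 2.
At 18 seats: P1 7, P2 4, P3 6, P6 1.
P6 drops from 2 to 1.

P6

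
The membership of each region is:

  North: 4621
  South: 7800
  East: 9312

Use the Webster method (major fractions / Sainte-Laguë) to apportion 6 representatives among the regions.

Standard divisor 21733/6 ≈ 3622.167; standard quotas: North 1.276, South 2.153, East 2.571.
Rounding to the nearest integer gives North 1, South 2, East 3 — total 6, matching the house size, so no adjustment is needed.

North 1, South 2, East 3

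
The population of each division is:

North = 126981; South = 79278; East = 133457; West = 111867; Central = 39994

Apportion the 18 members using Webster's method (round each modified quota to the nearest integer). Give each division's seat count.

North=5; South=3; East=5; West=4; Central=1

Standard divisor 491577/18 ≈ 27309.833; standard quotas: North 4.650, South 2.903, East 4.887, West 4.096, Central 1.464.
Rounding to the nearest integer gives North 5, South 3, East 5, West 4, Central 1 — total 18, matching the house size, so no adjustment is needed.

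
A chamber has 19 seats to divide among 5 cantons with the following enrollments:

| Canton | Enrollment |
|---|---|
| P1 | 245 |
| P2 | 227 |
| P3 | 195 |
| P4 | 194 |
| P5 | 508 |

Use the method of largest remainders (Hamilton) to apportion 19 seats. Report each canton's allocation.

Standard divisor: 1369 ÷ 19 ≈ 72.053.
Standard quotas: P1 3.400, P2 3.150, P3 2.706, P4 2.692, P5 7.050.
Lower quotas: P1 3, P2 3, P3 2, P4 2, P5 7 (sum 17, leaving 2 seats).
Remainders in descending order: P3 0.706, P4 0.692, P1 0.400, P2 0.150, P5 0.050.
Largest remainders: P3, P4 receive the extra seats.

P1 3, P2 3, P3 3, P4 3, P5 7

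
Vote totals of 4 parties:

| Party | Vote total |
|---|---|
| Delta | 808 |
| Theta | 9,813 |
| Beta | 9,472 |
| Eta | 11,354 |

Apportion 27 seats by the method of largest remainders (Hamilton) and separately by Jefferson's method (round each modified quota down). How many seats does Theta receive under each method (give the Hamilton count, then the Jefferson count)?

8 and 9

Hamilton: Delta 1, Theta 8, Beta 8, Eta 10.
Jefferson: Delta 0, Theta 9, Beta 8, Eta 10.
Theta gets 8 under Hamilton and 9 under Jefferson.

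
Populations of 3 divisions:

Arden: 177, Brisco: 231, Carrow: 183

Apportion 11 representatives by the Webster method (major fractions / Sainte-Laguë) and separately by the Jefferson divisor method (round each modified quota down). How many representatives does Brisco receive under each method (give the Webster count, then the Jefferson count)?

4 and 5

Webster: Arden 3, Brisco 4, Carrow 4.
Jefferson: Arden 3, Brisco 5, Carrow 3.
Brisco gets 4 under Webster and 5 under Jefferson.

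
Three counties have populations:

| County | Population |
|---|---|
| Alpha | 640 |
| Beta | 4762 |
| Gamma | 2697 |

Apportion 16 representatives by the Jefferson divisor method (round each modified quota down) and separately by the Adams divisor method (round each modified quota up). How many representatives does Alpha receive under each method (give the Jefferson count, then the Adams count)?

1 and 2

Jefferson: Alpha 1, Beta 10, Gamma 5.
Adams: Alpha 2, Beta 9, Gamma 5.
Alpha gets 1 under Jefferson and 2 under Adams.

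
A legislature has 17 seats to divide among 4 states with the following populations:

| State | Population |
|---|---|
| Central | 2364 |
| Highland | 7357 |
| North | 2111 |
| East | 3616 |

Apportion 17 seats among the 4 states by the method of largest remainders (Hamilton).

Total 15448; standard divisor 15448/17 ≈ 908.706.
Standard quotas: Central 2.6015, Highland 8.0961, North 2.3231, East 3.9793.
Lower quotas: Central 2, Highland 8, North 2, East 3 (sum 15, leaving 2 seats).
Remainders in descending order: East 0.9793, Central 0.6015, North 0.3231, Highland 0.0961.
Largest remainders: East, Central receive the extra seats.

Central 3, Highland 8, North 2, East 4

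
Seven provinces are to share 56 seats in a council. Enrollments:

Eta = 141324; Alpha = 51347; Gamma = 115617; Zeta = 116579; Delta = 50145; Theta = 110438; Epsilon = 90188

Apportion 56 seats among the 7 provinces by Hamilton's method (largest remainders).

Standard divisor: 675638 ÷ 56 ≈ 12064.964.
Standard quotas: Eta 11.7136, Alpha 4.2559, Gamma 9.5829, Zeta 9.6626, Delta 4.1562, Theta 9.1536, Epsilon 7.4752.
Lower quotas: Eta 11, Alpha 4, Gamma 9, Zeta 9, Delta 4, Theta 9, Epsilon 7 (sum 53, leaving 3 seats).
Remainders in descending order: Eta 0.7136, Zeta 0.6626, Gamma 0.5829, Epsilon 0.4752, Alpha 0.2559, Delta 0.1562, Theta 0.1536.
Largest remainders: Eta, Zeta, Gamma receive the extra seats.

Eta: 12, Alpha: 4, Gamma: 10, Zeta: 10, Delta: 4, Theta: 9, Epsilon: 7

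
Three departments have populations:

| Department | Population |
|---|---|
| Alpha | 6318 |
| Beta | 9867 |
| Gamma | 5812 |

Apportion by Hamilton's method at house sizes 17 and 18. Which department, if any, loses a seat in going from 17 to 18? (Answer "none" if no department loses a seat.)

none

At 17 seats: Alpha 5, Beta 8, Gamma 4.
At 18 seats: Alpha 5, Beta 8, Gamma 5.
No department's allocation decreased.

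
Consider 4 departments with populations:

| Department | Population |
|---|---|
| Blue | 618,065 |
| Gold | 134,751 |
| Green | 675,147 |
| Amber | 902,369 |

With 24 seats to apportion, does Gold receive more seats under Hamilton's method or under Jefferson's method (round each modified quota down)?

Hamilton

Hamilton: Blue 6, Gold 2, Green 7, Amber 9.
Jefferson: Blue 6, Gold 1, Green 7, Amber 10.
Gold gets 2 under Hamilton and 1 under Jefferson.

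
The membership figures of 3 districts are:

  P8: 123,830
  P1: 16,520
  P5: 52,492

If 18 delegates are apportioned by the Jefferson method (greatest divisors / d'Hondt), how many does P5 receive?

5

Standard divisor 192842/18 ≈ 10713.444; standard quotas: P8 11.558, P1 1.542, P5 4.900.
Rounding down gives 11, 1, 4 = 16 seats, so the divisor must be adjusted.
With modified divisor 9900: modified quotas P8 12.508, P1 1.669, P5 5.302.
Rounding down: P8 12, P1 1, P5 5 (total 18).
P5 receives 5.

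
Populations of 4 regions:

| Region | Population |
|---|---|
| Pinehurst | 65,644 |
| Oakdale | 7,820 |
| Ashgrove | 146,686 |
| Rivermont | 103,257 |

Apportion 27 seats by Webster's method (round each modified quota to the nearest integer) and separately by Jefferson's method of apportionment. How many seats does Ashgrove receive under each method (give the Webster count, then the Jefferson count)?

Webster: Pinehurst 5, Oakdale 1, Ashgrove 12, Rivermont 9.
Jefferson: Pinehurst 5, Oakdale 0, Ashgrove 13, Rivermont 9.
Ashgrove gets 12 under Webster and 13 under Jefferson.

12 and 13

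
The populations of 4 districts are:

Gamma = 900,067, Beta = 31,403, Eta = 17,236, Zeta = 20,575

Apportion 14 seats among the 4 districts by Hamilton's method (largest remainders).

Gamma: 13, Beta: 1, Eta: 0, Zeta: 0

Total 969281; standard divisor 969281/14 ≈ 69234.357.
Standard quotas: Gamma 13.0003, Beta 0.4536, Eta 0.2490, Zeta 0.2972.
Lower quotas: Gamma 13, Beta 0, Eta 0, Zeta 0 (sum 13, leaving 1 seat).
Remainders in descending order: Beta 0.4536, Zeta 0.2972, Eta 0.2490, Gamma 0.0003.
The surplus seat goes to Beta.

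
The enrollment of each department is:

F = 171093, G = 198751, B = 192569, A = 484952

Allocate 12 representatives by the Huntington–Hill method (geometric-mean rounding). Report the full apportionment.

With divisor 84840: modified quotas F 2.017, G 2.343, B 2.270, A 5.716.
Geometric-mean thresholds: F √(2·3)=2.449, G √(2·3)=2.449, B √(2·3)=2.449, A √(5·6)=5.477.
Each quota rounded against its threshold gives F 2, G 2, B 2, A 6 (total 12).

F 2, G 2, B 2, A 6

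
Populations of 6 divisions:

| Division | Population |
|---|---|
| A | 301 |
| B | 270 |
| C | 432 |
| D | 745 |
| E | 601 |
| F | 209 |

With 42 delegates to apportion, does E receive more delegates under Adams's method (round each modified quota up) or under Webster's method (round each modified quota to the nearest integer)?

Webster

Adams: A 5, B 5, C 7, D 12, E 9, F 4.
Webster: A 5, B 5, C 7, D 12, E 10, F 3.
E gets 9 under Adams and 10 under Webster.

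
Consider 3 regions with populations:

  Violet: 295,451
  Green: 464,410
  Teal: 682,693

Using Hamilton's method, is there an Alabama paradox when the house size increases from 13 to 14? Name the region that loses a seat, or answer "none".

none

At 13 seats: Violet 3, Green 4, Teal 6.
At 14 seats: Violet 3, Green 4, Teal 7.
No region's allocation decreased.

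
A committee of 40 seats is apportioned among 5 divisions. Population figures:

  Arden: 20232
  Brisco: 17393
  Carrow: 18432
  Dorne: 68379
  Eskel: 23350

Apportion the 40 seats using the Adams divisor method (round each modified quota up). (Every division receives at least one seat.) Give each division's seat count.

Standard divisor 147786/40 ≈ 3694.65; standard quotas: Arden 5.476, Brisco 4.708, Carrow 4.989, Dorne 18.508, Eskel 6.320.
Rounding up gives 6, 5, 5, 19, 7 = 42 seats, so the divisor must be adjusted.
With modified divisor 4000: modified quotas Arden 5.058, Brisco 4.348, Carrow 4.608, Dorne 17.095, Eskel 5.838.
Rounding up: Arden 6, Brisco 5, Carrow 5, Dorne 18, Eskel 6 (total 40).

Arden: 6; Brisco: 5; Carrow: 5; Dorne: 18; Eskel: 6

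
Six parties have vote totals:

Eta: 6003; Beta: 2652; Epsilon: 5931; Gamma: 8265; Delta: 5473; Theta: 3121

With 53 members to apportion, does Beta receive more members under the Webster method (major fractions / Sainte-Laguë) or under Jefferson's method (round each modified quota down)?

Webster

Webster: Eta 10, Beta 5, Epsilon 10, Gamma 14, Delta 9, Theta 5.
Jefferson: Eta 10, Beta 4, Epsilon 10, Gamma 15, Delta 9, Theta 5.
Beta gets 5 under Webster and 4 under Jefferson.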